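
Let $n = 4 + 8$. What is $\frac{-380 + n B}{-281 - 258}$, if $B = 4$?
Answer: $\frac{332}{539} \approx 0.61596$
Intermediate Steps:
$n = 12$
$\frac{-380 + n B}{-281 - 258} = \frac{-380 + 12 \cdot 4}{-281 - 258} = \frac{-380 + 48}{-539} = \left(-332\right) \left(- \frac{1}{539}\right) = \frac{332}{539}$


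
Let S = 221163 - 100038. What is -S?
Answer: -121125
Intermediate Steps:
S = 121125
-S = -1*121125 = -121125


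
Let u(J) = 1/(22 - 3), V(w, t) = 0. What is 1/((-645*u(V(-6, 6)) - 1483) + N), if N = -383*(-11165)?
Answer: 19/81218883 ≈ 2.3394e-7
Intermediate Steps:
N = 4276195
u(J) = 1/19
1/((-645*u(V(-6, 6)) - 1483) + N) = 1/((-645*1/19 - 1483) + 4276195) = 1/((-645/19 - 1483) + 4276195) = 1/(-28822/19 + 4276195) = 1/(81218883/19) = 19/81218883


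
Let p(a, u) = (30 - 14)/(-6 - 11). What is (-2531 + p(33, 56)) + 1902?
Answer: -10709/17 ≈ -629.94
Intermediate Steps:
p(a, u) = -16/17 (p(a, u) = 16/(-17) = 16*(-1/17) = -16/17)
(-2531 + p(33, 56)) + 1902 = (-2531 - 16/17) + 1902 = -43043/17 + 1902 = -10709/17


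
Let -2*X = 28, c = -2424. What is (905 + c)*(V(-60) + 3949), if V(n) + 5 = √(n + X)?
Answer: -5990936 - 1519*I*√74 ≈ -5.9909e+6 - 13067.0*I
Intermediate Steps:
X = -14 (X = -½*28 = -14)
V(n) = -5 + √(-14 + n) (V(n) = -5 + √(n - 14) = -5 + √(-14 + n))
(905 + c)*(V(-60) + 3949) = (905 - 2424)*((-5 + √(-14 - 60)) + 3949) = -1519*((-5 + √(-74)) + 3949) = -1519*((-5 + I*√74) + 3949) = -1519*(3944 + I*√74) = -5990936 - 1519*I*√74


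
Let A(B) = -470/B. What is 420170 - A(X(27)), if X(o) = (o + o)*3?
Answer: 34034005/81 ≈ 4.2017e+5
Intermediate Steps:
X(o) = 6*o (X(o) = (2*o)*3 = 6*o)
420170 - A(X(27)) = 420170 - (-470)/(6*27) = 420170 - (-470)/162 = 420170 - 1*(-235/81) = 420170 + 235/81 = 34034005/81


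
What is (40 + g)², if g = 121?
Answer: 25921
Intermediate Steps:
(40 + g)² = (40 + 121)² = 161² = 25921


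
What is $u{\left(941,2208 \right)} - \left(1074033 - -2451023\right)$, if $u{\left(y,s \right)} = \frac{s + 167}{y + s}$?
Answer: $- \frac{11100398969}{3149} \approx -3.5251 \cdot 10^{6}$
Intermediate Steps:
$u{\left(y,s \right)} = \frac{167 + s}{s + y}$
$u{\left(941,2208 \right)} - \left(1074033 - -2451023\right) = \frac{167 + 2208}{2208 + 941} - \left(1074033 - -2451023\right) = \frac{1}{3149} \cdot 2375 - \left(1074033 + 2451023\right) = \frac{1}{3149} \cdot 2375 - 3525056 = \frac{2375}{3149} - 3525056 = - \frac{11100398969}{3149}$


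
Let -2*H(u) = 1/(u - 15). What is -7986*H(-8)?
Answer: -3993/23 ≈ -173.61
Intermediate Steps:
H(u) = -1/(2*(-15 + u)) (H(u) = -1/(2*(u - 15)) = -1/(2*(-15 + u)))
-7986*H(-8) = -(-7986)/(-30 + 2*(-8)) = -(-7986)/(-30 - 16) = -(-7986)/(-46) = -(-7986)*(-1)/46 = -7986*1/46 = -3993/23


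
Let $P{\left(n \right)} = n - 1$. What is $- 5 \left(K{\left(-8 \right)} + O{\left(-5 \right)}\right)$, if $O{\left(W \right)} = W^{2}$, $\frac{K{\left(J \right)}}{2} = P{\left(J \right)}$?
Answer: $-35$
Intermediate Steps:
$P{\left(n \right)} = -1 + n$
$K{\left(J \right)} = -2 + 2 J$ ($K{\left(J \right)} = 2 \left(-1 + J\right) = -2 + 2 J$)
$- 5 \left(K{\left(-8 \right)} + O{\left(-5 \right)}\right) = - 5 \left(\left(-2 + 2 \left(-8\right)\right) + \left(-5\right)^{2}\right) = - 5 \left(\left(-2 - 16\right) + 25\right) = - 5 \left(-18 + 25\right) = \left(-5\right) 7 = -35$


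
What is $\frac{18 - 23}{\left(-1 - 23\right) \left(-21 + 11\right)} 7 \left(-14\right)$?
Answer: $\frac{49}{24} \approx 2.0417$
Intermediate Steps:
$\frac{18 - 23}{\left(-1 - 23\right) \left(-21 + 11\right)} 7 \left(-14\right) = \frac{18 - 23}{\left(-24\right) \left(-10\right)} 7 \left(-14\right) = - \frac{5}{240} \cdot 7 \left(-14\right) = \left(-5\right) \frac{1}{240} \cdot 7 \left(-14\right) = \left(- \frac{1}{48}\right) 7 \left(-14\right) = \left(- \frac{7}{48}\right) \left(-14\right) = \frac{49}{24}$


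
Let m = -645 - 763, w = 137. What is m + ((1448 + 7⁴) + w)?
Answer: 2578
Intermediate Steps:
m = -1408
m + ((1448 + 7⁴) + w) = -1408 + ((1448 + 7⁴) + 137) = -1408 + ((1448 + 2401) + 137) = -1408 + (3849 + 137) = -1408 + 3986 = 2578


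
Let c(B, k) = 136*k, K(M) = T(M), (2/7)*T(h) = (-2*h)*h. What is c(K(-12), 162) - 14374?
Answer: 7658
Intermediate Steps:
T(h) = -7*h² (T(h) = 7*((-2*h)*h)/2 = 7*(-2*h²)/2 = -7*h²)
K(M) = -7*M²
c(K(-12), 162) - 14374 = 136*162 - 14374 = 22032 - 14374 = 7658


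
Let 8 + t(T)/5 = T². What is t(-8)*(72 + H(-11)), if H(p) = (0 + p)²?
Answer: 54040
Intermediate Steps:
t(T) = -40 + 5*T²
H(p) = p²
t(-8)*(72 + H(-11)) = (-40 + 5*(-8)²)*(72 + (-11)²) = (-40 + 5*64)*(72 + 121) = (-40 + 320)*193 = 280*193 = 54040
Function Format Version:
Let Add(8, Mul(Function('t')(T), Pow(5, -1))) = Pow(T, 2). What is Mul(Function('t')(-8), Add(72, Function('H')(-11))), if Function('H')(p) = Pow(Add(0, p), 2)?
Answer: 54040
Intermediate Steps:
Function('t')(T) = Add(-40, Mul(5, Pow(T, 2)))
Function('H')(p) = Pow(p, 2)
Mul(Function('t')(-8), Add(72, Function('H')(-11))) = Mul(Add(-40, Mul(5, Pow(-8, 2))), Add(72, Pow(-11, 2))) = Mul(Add(-40, Mul(5, 64)), Add(72, 121)) = Mul(Add(-40, 320), 193) = Mul(280, 193) = 54040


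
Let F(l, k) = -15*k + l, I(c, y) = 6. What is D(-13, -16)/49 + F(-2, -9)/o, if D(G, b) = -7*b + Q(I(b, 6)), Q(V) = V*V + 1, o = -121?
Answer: 11512/5929 ≈ 1.9416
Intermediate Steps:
F(l, k) = l - 15*k
Q(V) = 1 + V**2 (Q(V) = V**2 + 1 = 1 + V**2)
D(G, b) = 37 - 7*b (D(G, b) = -7*b + (1 + 6**2) = -7*b + (1 + 36) = -7*b + 37 = 37 - 7*b)
D(-13, -16)/49 + F(-2, -9)/o = (37 - 7*(-16))/49 + (-2 - 15*(-9))/(-121) = (37 + 112)*(1/49) + (-2 + 135)*(-1/121) = 149*(1/49) + 133*(-1/121) = 149/49 - 133/121 = 11512/5929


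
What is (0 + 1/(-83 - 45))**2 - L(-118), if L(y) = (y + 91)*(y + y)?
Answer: -104398847/16384 ≈ -6372.0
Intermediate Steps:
L(y) = 2*y*(91 + y) (L(y) = (91 + y)*(2*y) = 2*y*(91 + y))
(0 + 1/(-83 - 45))**2 - L(-118) = (0 + 1/(-83 - 45))**2 - 2*(-118)*(91 - 118) = (0 + 1/(-128))**2 - 2*(-118)*(-27) = (0 - 1/128)**2 - 1*6372 = (-1/128)**2 - 6372 = 1/16384 - 6372 = -104398847/16384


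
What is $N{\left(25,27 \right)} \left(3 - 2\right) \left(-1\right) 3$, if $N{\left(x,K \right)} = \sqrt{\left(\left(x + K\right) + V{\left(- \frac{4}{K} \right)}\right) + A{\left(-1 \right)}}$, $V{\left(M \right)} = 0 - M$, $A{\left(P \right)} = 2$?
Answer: $- \frac{\sqrt{4386}}{3} \approx -22.076$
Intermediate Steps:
$V{\left(M \right)} = - M$
$N{\left(x,K \right)} = \sqrt{2 + K + x + \frac{4}{K}}$ ($N{\left(x,K \right)} = \sqrt{\left(\left(x + K\right) - - \frac{4}{K}\right) + 2} = \sqrt{\left(\left(K + x\right) + \frac{4}{K}\right) + 2} = \sqrt{\left(K + x + \frac{4}{K}\right) + 2} = \sqrt{2 + K + x + \frac{4}{K}}$)
$N{\left(25,27 \right)} \left(3 - 2\right) \left(-1\right) 3 = \sqrt{2 + 27 + 25 + \frac{4}{27}} \left(3 - 2\right) \left(-1\right) 3 = \sqrt{2 + 27 + 25 + 4 \cdot \frac{1}{27}} \left(3 - 2\right) \left(-1\right) 3 = \sqrt{2 + 27 + 25 + \frac{4}{27}} \cdot 1 \left(-1\right) 3 = \sqrt{\frac{1462}{27}} \left(\left(-1\right) 3\right) = \frac{\sqrt{4386}}{9} \left(-3\right) = - \frac{\sqrt{4386}}{3}$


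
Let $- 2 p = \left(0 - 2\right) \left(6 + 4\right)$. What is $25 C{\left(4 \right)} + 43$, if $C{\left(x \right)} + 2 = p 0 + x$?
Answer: $93$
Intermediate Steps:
$p = 10$ ($p = - \frac{\left(0 - 2\right) \left(6 + 4\right)}{2} = - \frac{\left(-2\right) 10}{2} = \left(- \frac{1}{2}\right) \left(-20\right) = 10$)
$C{\left(x \right)} = -2 + x$ ($C{\left(x \right)} = -2 + \left(10 \cdot 0 + x\right) = -2 + \left(0 + x\right) = -2 + x$)
$25 C{\left(4 \right)} + 43 = 25 \left(-2 + 4\right) + 43 = 25 \cdot 2 + 43 = 50 + 43 = 93$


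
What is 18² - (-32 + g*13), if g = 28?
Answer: -8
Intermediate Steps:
18² - (-32 + g*13) = 18² - (-32 + 28*13) = 324 - (-32 + 364) = 324 - 1*332 = 324 - 332 = -8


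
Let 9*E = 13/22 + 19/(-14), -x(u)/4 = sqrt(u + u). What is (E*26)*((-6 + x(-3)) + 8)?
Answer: -3068/693 + 6136*I*sqrt(6)/693 ≈ -4.4271 + 21.688*I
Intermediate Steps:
x(u) = -4*sqrt(2)*sqrt(u) (x(u) = -4*sqrt(u + u) = -4*sqrt(2)*sqrt(u))
E = -59/693 (E = (13/22 + 19/(-14))/9 = (13*(1/22) + 19*(-1/14))/9 = (13/22 - 19/14)/9 = (1/9)*(-59/77) = -59/693 ≈ -0.085137)
(E*26)*((-6 + x(-3)) + 8) = (-59/693*26)*((-6 - 4*sqrt(2)*sqrt(-3)) + 8) = -1534*((-6 - 4*sqrt(2)*I*sqrt(3)) + 8)/693 = -1534*((-6 - 4*I*sqrt(6)) + 8)/693 = -1534*(2 - 4*I*sqrt(6))/693 = -3068/693 + 6136*I*sqrt(6)/693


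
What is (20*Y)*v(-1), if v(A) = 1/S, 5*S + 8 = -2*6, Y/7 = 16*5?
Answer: -2800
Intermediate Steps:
Y = 560 (Y = 7*(16*5) = 7*80 = 560)
S = -4 (S = -8/5 + (-2*6)/5 = -8/5 + (⅕)*(-12) = -8/5 - 12/5 = -4)
v(A) = -¼ (v(A) = 1/(-4) = -¼)
(20*Y)*v(-1) = (20*560)*(-¼) = 11200*(-¼) = -2800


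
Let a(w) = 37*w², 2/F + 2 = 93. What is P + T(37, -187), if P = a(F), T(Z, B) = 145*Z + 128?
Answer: 45487681/8281 ≈ 5493.0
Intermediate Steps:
F = 2/91 (F = 2/(-2 + 93) = 2/91 ≈ 0.021978)
T(Z, B) = 128 + 145*Z
P = 148/8281 (P = 37*(2/91)² = 37*(4/8281) = 148/8281 ≈ 0.017872)
P + T(37, -187) = 148/8281 + (128 + 145*37) = 148/8281 + (128 + 5365) = 148/8281 + 5493 = 45487681/8281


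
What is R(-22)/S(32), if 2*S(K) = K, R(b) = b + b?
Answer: -11/4 ≈ -2.7500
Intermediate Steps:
R(b) = 2*b
S(K) = K/2
R(-22)/S(32) = (2*(-22))/(((½)*32)) = -44/16 = -44*1/16 = -11/4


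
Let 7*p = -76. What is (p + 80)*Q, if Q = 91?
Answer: 6292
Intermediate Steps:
p = -76/7 (p = (⅐)*(-76) = -76/7 ≈ -10.857)
(p + 80)*Q = (-76/7 + 80)*91 = (484/7)*91 = 6292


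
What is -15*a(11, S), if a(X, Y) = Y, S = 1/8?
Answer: -15/8 ≈ -1.8750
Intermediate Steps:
S = 1/8 ≈ 0.12500
-15*a(11, S) = -15*1/8 = -15/8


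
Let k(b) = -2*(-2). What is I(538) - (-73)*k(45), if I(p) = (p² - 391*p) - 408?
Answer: 78970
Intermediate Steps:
k(b) = 4
I(p) = -408 + p² - 391*p
I(538) - (-73)*k(45) = (-408 + 538² - 391*538) - (-73)*4 = (-408 + 289444 - 210358) - 1*(-292) = 78678 + 292 = 78970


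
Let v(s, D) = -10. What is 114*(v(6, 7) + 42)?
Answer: 3648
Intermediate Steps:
114*(v(6, 7) + 42) = 114*(-10 + 42) = 114*32 = 3648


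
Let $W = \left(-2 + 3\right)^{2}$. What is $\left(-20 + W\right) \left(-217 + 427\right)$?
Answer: $-3990$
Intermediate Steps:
$W = 1$ ($W = 1^{2} = 1$)
$\left(-20 + W\right) \left(-217 + 427\right) = \left(-20 + 1\right) \left(-217 + 427\right) = \left(-19\right) 210 = -3990$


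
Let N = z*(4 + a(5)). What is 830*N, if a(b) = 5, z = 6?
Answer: 44820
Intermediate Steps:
N = 54 (N = 6*(4 + 5) = 6*9 = 54)
830*N = 830*54 = 44820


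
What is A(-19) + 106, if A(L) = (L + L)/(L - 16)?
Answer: 3748/35 ≈ 107.09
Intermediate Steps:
A(L) = 2*L/(-16 + L) (A(L) = (2*L)/(-16 + L) = 2*L/(-16 + L))
A(-19) + 106 = 2*(-19)/(-16 - 19) + 106 = 2*(-19)/(-35) + 106 = 2*(-19)*(-1/35) + 106 = 38/35 + 106 = 3748/35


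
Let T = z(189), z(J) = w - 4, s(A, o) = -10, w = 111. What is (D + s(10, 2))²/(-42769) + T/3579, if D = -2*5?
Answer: 3144683/153070251 ≈ 0.020544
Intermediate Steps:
D = -10
z(J) = 107 (z(J) = 111 - 4 = 107)
T = 107
(D + s(10, 2))²/(-42769) + T/3579 = (-10 - 10)²/(-42769) + 107/3579 = (-20)²*(-1/42769) + 107*(1/3579) = 400*(-1/42769) + 107/3579 = -400/42769 + 107/3579 = 3144683/153070251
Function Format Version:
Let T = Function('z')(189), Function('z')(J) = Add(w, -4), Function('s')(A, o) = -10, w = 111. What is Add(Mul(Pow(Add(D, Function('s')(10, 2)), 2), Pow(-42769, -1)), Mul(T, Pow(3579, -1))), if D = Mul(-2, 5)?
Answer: Rational(3144683, 153070251) ≈ 0.020544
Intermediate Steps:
D = -10
Function('z')(J) = 107 (Function('z')(J) = Add(111, -4) = 107)
T = 107
Add(Mul(Pow(Add(D, Function('s')(10, 2)), 2), Pow(-42769, -1)), Mul(T, Pow(3579, -1))) = Add(Mul(Pow(Add(-10, -10), 2), Pow(-42769, -1)), Mul(107, Pow(3579, -1))) = Add(Mul(Pow(-20, 2), Rational(-1, 42769)), Mul(107, Rational(1, 3579))) = Add(Mul(400, Rational(-1, 42769)), Rational(107, 3579)) = Add(Rational(-400, 42769), Rational(107, 3579)) = Rational(3144683, 153070251)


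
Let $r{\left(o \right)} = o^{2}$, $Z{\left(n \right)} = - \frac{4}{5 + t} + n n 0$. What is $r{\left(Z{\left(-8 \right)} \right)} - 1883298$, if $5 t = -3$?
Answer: $- \frac{227878958}{121} \approx -1.8833 \cdot 10^{6}$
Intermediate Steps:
$t = - \frac{3}{5}$ ($t = \frac{1}{5} \left(-3\right) = - \frac{3}{5} \approx -0.6$)
$Z{\left(n \right)} = - \frac{10}{11}$ ($Z{\left(n \right)} = - \frac{4}{5 - \frac{3}{5}} + n n 0 = - \frac{4}{\frac{22}{5}} + n^{2} \cdot 0 = \left(-4\right) \frac{5}{22} + 0 = - \frac{10}{11} + 0 = - \frac{10}{11}$)
$r{\left(Z{\left(-8 \right)} \right)} - 1883298 = \left(- \frac{10}{11}\right)^{2} - 1883298 = \frac{100}{121} - 1883298 = - \frac{227878958}{121}$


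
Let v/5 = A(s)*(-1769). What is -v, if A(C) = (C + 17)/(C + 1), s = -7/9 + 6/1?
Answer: 221125/7 ≈ 31589.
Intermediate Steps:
s = 47/9 (s = -7*1/9 + 6*1 = -7/9 + 6 = 47/9 ≈ 5.2222)
A(C) = (17 + C)/(1 + C)
v = -221125/7 (v = 5*(((17 + 47/9)/(1 + 47/9))*(-1769)) = 5*(((200/9)/(56/9))*(-1769)) = 5*(((9/56)*(200/9))*(-1769)) = 5*((25/7)*(-1769)) = 5*(-44225/7) = -221125/7 ≈ -31589.)
-v = -1*(-221125/7) = 221125/7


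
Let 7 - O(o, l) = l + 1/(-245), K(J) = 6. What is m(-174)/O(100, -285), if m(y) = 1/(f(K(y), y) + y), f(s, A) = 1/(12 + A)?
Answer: -630/32010623 ≈ -1.9681e-5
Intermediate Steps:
m(y) = 1/(y + 1/(12 + y)) (m(y) = 1/(1/(12 + y) + y) = 1/(y + 1/(12 + y)))
O(o, l) = 1716/245 - l (O(o, l) = 7 - (l + 1/(-245)) = 7 - (l - 1/245) = 7 - (-1/245 + l) = 7 + (1/245 - l) = 1716/245 - l)
m(-174)/O(100, -285) = ((12 - 174)/(1 - 174*(12 - 174)))/(1716/245 - 1*(-285)) = (-162/(1 - 174*(-162)))/(1716/245 + 285) = (-162/(1 + 28188))/(71541/245) = (-162/28189)*(245/71541) = ((1/28189)*(-162))*(245/71541) = -162/28189*245/71541 = -630/32010623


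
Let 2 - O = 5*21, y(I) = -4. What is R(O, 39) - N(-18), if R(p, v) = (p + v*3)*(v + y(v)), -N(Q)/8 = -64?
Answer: -22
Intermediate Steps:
N(Q) = 512 (N(Q) = -8*(-64) = 512)
O = -103 (O = 2 - 5*21 = 2 - 1*105 = 2 - 105 = -103)
R(p, v) = (-4 + v)*(p + 3*v) (R(p, v) = (p + v*3)*(v - 4) = (p + 3*v)*(-4 + v) = (-4 + v)*(p + 3*v))
R(O, 39) - N(-18) = (-12*39 - 4*(-103) + 3*39**2 - 103*39) - 1*512 = (-468 + 412 + 3*1521 - 4017) - 512 = (-468 + 412 + 4563 - 4017) - 512 = 490 - 512 = -22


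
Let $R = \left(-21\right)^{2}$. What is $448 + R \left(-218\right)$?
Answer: $-95690$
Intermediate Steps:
$R = 441$
$448 + R \left(-218\right) = 448 + 441 \left(-218\right) = 448 - 96138 = -95690$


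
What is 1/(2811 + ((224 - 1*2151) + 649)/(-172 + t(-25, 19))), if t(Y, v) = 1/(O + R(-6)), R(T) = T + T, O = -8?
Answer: 1147/3232737 ≈ 0.00035481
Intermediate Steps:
R(T) = 2*T
t(Y, v) = -1/20 (t(Y, v) = 1/(-8 + 2*(-6)) = 1/(-8 - 12) = 1/(-20) = -1/20)
1/(2811 + ((224 - 1*2151) + 649)/(-172 + t(-25, 19))) = 1/(2811 + ((224 - 1*2151) + 649)/(-172 - 1/20)) = 1/(2811 + ((224 - 2151) + 649)/(-3441/20)) = 1/(2811 + (-1927 + 649)*(-20/3441)) = 1/(2811 - 1278*(-20/3441)) = 1/(2811 + 8520/1147) = 1/(3232737/1147) = 1147/3232737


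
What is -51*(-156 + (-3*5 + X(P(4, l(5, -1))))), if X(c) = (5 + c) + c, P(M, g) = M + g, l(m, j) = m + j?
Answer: 7650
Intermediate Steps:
l(m, j) = j + m
X(c) = 5 + 2*c
-51*(-156 + (-3*5 + X(P(4, l(5, -1))))) = -51*(-156 + (-3*5 + (5 + 2*(4 + (-1 + 5))))) = -51*(-156 + (-15 + (5 + 2*(4 + 4)))) = -51*(-156 + (-15 + (5 + 2*8))) = -51*(-156 + (-15 + (5 + 16))) = -51*(-156 + (-15 + 21)) = -51*(-156 + 6) = -51*(-150) = 7650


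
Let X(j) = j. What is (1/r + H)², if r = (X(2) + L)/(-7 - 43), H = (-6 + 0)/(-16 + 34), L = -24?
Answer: 4096/1089 ≈ 3.7612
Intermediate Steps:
H = -⅓ (H = -6/18 = -6*1/18 = -⅓ ≈ -0.33333)
r = 11/25 (r = (2 - 24)/(-7 - 43) = -22/(-50) = -22*(-1/50) = 11/25 ≈ 0.44000)
(1/r + H)² = (1/(11/25) - ⅓)² = (25/11 - ⅓)² = (64/33)² = 4096/1089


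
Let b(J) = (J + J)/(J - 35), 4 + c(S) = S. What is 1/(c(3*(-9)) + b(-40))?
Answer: -15/449 ≈ -0.033408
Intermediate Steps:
c(S) = -4 + S
b(J) = 2*J/(-35 + J) (b(J) = (2*J)/(-35 + J) = 2*J/(-35 + J))
1/(c(3*(-9)) + b(-40)) = 1/((-4 + 3*(-9)) + 2*(-40)/(-35 - 40)) = 1/((-4 - 27) + 2*(-40)/(-75)) = 1/(-31 + 2*(-40)*(-1/75)) = 1/(-31 + 16/15) = 1/(-449/15) = -15/449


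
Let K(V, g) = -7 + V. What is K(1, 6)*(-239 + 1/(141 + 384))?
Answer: 250948/175 ≈ 1434.0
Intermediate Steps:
K(1, 6)*(-239 + 1/(141 + 384)) = (-7 + 1)*(-239 + 1/(141 + 384)) = -6*(-239 + 1/525) = -6*(-125474/525) = 250948/175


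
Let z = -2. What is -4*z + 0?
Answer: 8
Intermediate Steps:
-4*z + 0 = -4*(-2) + 0 = 8 + 0 = 8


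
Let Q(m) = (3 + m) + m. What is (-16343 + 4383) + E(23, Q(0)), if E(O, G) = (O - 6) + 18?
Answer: -11925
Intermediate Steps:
Q(m) = 3 + 2*m
E(O, G) = 12 + O (E(O, G) = (-6 + O) + 18 = 12 + O)
(-16343 + 4383) + E(23, Q(0)) = (-16343 + 4383) + (12 + 23) = -11960 + 35 = -11925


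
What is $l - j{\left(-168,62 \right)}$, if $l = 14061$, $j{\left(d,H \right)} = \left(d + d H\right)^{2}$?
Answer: $-112006995$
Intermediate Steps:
$j{\left(d,H \right)} = \left(d + H d\right)^{2}$
$l - j{\left(-168,62 \right)} = 14061 - \left(-168\right)^{2} \left(1 + 62\right)^{2} = 14061 - 28224 \cdot 63^{2} = 14061 - 28224 \cdot 3969 = 14061 - 112021056 = -112006995$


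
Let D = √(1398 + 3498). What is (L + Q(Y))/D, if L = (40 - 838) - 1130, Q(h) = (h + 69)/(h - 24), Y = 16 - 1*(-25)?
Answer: -16333*√34/3468 ≈ -27.462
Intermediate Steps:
Y = 41 (Y = 16 + 25 = 41)
Q(h) = (69 + h)/(-24 + h)
L = -1928 (L = -798 - 1130 = -1928)
D = 12*√34 (D = √4896 = 12*√34 ≈ 69.971)
(L + Q(Y))/D = (-1928 + (69 + 41)/(-24 + 41))/((12*√34)) = (-1928 + 110/17)*(√34/408) = -16333*√34/3468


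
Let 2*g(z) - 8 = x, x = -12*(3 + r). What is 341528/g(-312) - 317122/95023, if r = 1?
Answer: -8114839396/475115 ≈ -17080.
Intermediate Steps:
x = -48 (x = -12*(3 + 1) = -12*4 = -48)
g(z) = -20 (g(z) = 4 + (½)*(-48) = 4 - 24 = -20)
341528/g(-312) - 317122/95023 = 341528/(-20) - 317122/95023 = 341528*(-1/20) - 317122*1/95023 = -85382/5 - 317122/95023 = -8114839396/475115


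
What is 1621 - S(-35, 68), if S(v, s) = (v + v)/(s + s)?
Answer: 110263/68 ≈ 1621.5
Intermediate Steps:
S(v, s) = v/s (S(v, s) = (2*v)/((2*s)) = (2*v)*(1/(2*s)) = v/s)
1621 - S(-35, 68) = 1621 - (-35)/68 = 1621 - 1*(-35/68) = 1621 + 35/68 = 110263/68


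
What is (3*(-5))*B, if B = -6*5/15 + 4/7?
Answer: 150/7 ≈ 21.429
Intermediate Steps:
B = -10/7 (B = -30*1/15 + 4*(⅐) = -2 + 4/7 = -10/7 ≈ -1.4286)
(3*(-5))*B = (3*(-5))*(-10/7) = -15*(-10/7) = 150/7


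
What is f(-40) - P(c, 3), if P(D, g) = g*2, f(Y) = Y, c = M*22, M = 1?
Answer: -46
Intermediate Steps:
c = 22 (c = 1*22 = 22)
P(D, g) = 2*g
f(-40) - P(c, 3) = -40 - 2*3 = -40 - 1*6 = -40 - 6 = -46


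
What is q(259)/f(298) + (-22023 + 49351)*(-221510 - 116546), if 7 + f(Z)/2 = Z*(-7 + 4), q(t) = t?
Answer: -16647586651395/1802 ≈ -9.2384e+9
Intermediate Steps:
f(Z) = -14 - 6*Z (f(Z) = -14 + 2*(Z*(-7 + 4)) = -14 + 2*(Z*(-3)) = -14 + 2*(-3*Z) = -14 - 6*Z)
q(259)/f(298) + (-22023 + 49351)*(-221510 - 116546) = 259/(-14 - 6*298) + (-22023 + 49351)*(-221510 - 116546) = 259/(-14 - 1788) + 27328*(-338056) = 259/(-1802) - 9238394368 = 259*(-1/1802) - 9238394368 = -259/1802 - 9238394368 = -16647586651395/1802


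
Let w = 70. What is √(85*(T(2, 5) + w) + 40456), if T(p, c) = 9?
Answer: √47171 ≈ 217.19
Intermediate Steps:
√(85*(T(2, 5) + w) + 40456) = √(85*(9 + 70) + 40456) = √(85*79 + 40456) = √(6715 + 40456) = √47171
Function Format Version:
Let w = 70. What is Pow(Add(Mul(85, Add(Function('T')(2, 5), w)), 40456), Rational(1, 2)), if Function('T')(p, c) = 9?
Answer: Pow(47171, Rational(1, 2)) ≈ 217.19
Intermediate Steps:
Pow(Add(Mul(85, Add(Function('T')(2, 5), w)), 40456), Rational(1, 2)) = Pow(Add(Mul(85, Add(9, 70)), 40456), Rational(1, 2)) = Pow(Add(Mul(85, 79), 40456), Rational(1, 2)) = Pow(Add(6715, 40456), Rational(1, 2)) = Pow(47171, Rational(1, 2))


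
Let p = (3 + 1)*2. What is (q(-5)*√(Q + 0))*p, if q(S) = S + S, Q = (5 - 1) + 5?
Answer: -240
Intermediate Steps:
Q = 9 (Q = 4 + 5 = 9)
p = 8 (p = 4*2 = 8)
q(S) = 2*S
(q(-5)*√(Q + 0))*p = ((2*(-5))*√(9 + 0))*8 = -10*√9*8 = -10*3*8 = -30*8 = -240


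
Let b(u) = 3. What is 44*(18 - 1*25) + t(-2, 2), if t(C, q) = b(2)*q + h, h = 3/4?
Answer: -1205/4 ≈ -301.25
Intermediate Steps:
h = ¾ (h = 3*(¼) = ¾ ≈ 0.75000)
t(C, q) = ¾ + 3*q (t(C, q) = 3*q + ¾ = ¾ + 3*q)
44*(18 - 1*25) + t(-2, 2) = 44*(18 - 1*25) + (¾ + 3*2) = 44*(18 - 25) + (¾ + 6) = 44*(-7) + 27/4 = -308 + 27/4 = -1205/4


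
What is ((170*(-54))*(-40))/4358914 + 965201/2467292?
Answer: 2556608887057/5377356820444 ≈ 0.47544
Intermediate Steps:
((170*(-54))*(-40))/4358914 + 965201/2467292 = -9180*(-40)*(1/4358914) + 965201*(1/2467292) = 367200*(1/4358914) + 965201/2467292 = 183600/2179457 + 965201/2467292 = 2556608887057/5377356820444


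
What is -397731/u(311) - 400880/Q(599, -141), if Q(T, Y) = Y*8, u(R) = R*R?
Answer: 4790609239/13637661 ≈ 351.28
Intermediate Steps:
u(R) = R²
Q(T, Y) = 8*Y
-397731/u(311) - 400880/Q(599, -141) = -397731/(311²) - 400880/(8*(-141)) = -397731/96721 - 400880/(-1128) = -397731*1/96721 - 400880*(-1/1128) = -397731/96721 + 50110/141 = 4790609239/13637661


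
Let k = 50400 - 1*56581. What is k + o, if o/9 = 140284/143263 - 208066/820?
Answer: -496677596381/58737830 ≈ -8455.8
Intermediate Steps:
k = -6181 (k = 50400 - 56581 = -6181)
o = -133619069151/58737830 (o = 9*(140284/143263 - 208066/820) = 9*(140284*(1/143263) - 208066*1/820) = 9*(140284/143263 - 104033/410) = 9*(-14846563239/58737830) = -133619069151/58737830 ≈ -2274.8)
k + o = -6181 - 133619069151/58737830 = -496677596381/58737830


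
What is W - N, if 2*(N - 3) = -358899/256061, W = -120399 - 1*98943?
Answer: -112331041191/512122 ≈ -2.1934e+5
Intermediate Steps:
W = -219342 (W = -120399 - 98943 = -219342)
N = 1177467/512122 (N = 3 + (-358899/256061)/2 = 3 + (-358899*1/256061)/2 = 3 + (½)*(-358899/256061) = 3 - 358899/512122 = 1177467/512122 ≈ 2.2992)
W - N = -219342 - 1*1177467/512122 = -219342 - 1177467/512122 = -112331041191/512122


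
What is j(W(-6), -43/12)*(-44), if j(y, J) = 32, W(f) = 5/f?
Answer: -1408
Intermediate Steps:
j(W(-6), -43/12)*(-44) = 32*(-44) = -1408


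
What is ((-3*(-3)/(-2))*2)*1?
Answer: -9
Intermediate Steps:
((-3*(-3)/(-2))*2)*1 = ((9*(-½))*2)*1 = -9/2*2*1 = -9*1 = -9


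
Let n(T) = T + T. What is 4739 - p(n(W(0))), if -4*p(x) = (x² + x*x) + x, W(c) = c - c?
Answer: 4739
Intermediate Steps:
W(c) = 0
n(T) = 2*T
p(x) = -x²/2 - x/4 (p(x) = -((x² + x*x) + x)/4 = -((x² + x²) + x)/4 = -(2*x² + x)/4 = -(x + 2*x²)/4 = -x²/2 - x/4)
4739 - p(n(W(0))) = 4739 - (-1)*2*0*(1 + 2*(2*0))/4 = 4739 - (-1)*0*(1 + 2*0)/4 = 4739 - (-1)*0*(1 + 0)/4 = 4739 - (-1)*0/4 = 4739 - 1*0 = 4739 + 0 = 4739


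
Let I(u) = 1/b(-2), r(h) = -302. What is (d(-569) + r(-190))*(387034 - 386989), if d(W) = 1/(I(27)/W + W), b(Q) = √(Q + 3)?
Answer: -4399951185/323762 ≈ -13590.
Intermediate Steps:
b(Q) = √(3 + Q)
I(u) = 1 (I(u) = 1/(√(3 - 2)) = 1/(√1) = 1/1 = 1)
d(W) = 1/(W + 1/W) (d(W) = 1/(1/W + W) = 1/(W + 1/W))
(d(-569) + r(-190))*(387034 - 386989) = (-569/(1 + (-569)²) - 302)*(387034 - 386989) = (-569/(1 + 323761) - 302)*45 = (-569/323762 - 302)*45 = -97776693/323762*45 = -4399951185/323762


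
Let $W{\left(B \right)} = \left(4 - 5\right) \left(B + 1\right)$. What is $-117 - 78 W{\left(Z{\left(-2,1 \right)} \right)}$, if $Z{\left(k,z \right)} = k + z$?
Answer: $-117$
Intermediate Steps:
$W{\left(B \right)} = -1 - B$ ($W{\left(B \right)} = - (1 + B) = -1 - B$)
$-117 - 78 W{\left(Z{\left(-2,1 \right)} \right)} = -117 - 78 \left(-1 - \left(-2 + 1\right)\right) = -117 - 78 \left(-1 - -1\right) = -117 - 78 \left(-1 + 1\right) = -117 - 0 = -117 + 0 = -117$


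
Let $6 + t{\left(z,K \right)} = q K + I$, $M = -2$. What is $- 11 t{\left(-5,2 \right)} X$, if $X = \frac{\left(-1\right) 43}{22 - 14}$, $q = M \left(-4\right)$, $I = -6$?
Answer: $\frac{473}{2} \approx 236.5$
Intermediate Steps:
$q = 8$ ($q = \left(-2\right) \left(-4\right) = 8$)
$t{\left(z,K \right)} = -12 + 8 K$ ($t{\left(z,K \right)} = -6 + \left(8 K - 6\right) = -6 + \left(-6 + 8 K\right) = -12 + 8 K$)
$X = - \frac{43}{8} \approx -5.375$
$- 11 t{\left(-5,2 \right)} X = - 11 \left(-12 + 8 \cdot 2\right) \left(- \frac{43}{8}\right) = - 11 \left(-12 + 16\right) \left(- \frac{43}{8}\right) = \left(-11\right) 4 \left(- \frac{43}{8}\right) = \left(-44\right) \left(- \frac{43}{8}\right) = \frac{473}{2}$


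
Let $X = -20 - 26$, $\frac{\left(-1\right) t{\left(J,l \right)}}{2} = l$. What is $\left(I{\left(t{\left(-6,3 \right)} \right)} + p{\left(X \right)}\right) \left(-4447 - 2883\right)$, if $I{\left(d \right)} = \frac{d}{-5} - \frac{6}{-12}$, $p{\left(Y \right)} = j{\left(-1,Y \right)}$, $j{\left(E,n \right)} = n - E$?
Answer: $317389$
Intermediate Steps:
$t{\left(J,l \right)} = - 2 l$
$X = -46$
$p{\left(Y \right)} = 1 + Y$ ($p{\left(Y \right)} = Y - -1 = Y + 1 = 1 + Y$)
$I{\left(d \right)} = \frac{1}{2} - \frac{d}{5}$ ($I{\left(d \right)} = d \left(- \frac{1}{5}\right) - - \frac{1}{2} = - \frac{d}{5} + \frac{1}{2} = \frac{1}{2} - \frac{d}{5}$)
$\left(I{\left(t{\left(-6,3 \right)} \right)} + p{\left(X \right)}\right) \left(-4447 - 2883\right) = \left(\left(\frac{1}{2} - \frac{\left(-2\right) 3}{5}\right) + \left(1 - 46\right)\right) \left(-4447 - 2883\right) = \left(\left(\frac{1}{2} - - \frac{6}{5}\right) - 45\right) \left(-7330\right) = \left(\left(\frac{1}{2} + \frac{6}{5}\right) - 45\right) \left(-7330\right) = \left(\frac{17}{10} - 45\right) \left(-7330\right) = \left(- \frac{433}{10}\right) \left(-7330\right) = 317389$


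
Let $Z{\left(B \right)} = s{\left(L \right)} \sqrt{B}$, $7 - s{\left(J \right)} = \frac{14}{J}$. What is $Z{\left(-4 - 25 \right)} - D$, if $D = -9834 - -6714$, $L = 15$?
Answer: $3120 + \frac{91 i \sqrt{29}}{15} \approx 3120.0 + 32.67 i$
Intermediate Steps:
$s{\left(J \right)} = 7 - \frac{14}{J}$
$D = -3120$ ($D = -9834 + 6714 = -3120$)
$Z{\left(B \right)} = \frac{91 \sqrt{B}}{15}$ ($Z{\left(B \right)} = \left(7 - \frac{14}{15}\right) \sqrt{B} = \frac{91 \sqrt{B}}{15}$)
$Z{\left(-4 - 25 \right)} - D = \frac{91 \sqrt{-4 - 25}}{15} - -3120 = \frac{91 \sqrt{-4 - 25}}{15} + 3120 = \frac{91 \sqrt{-29}}{15} + 3120 = \frac{91 i \sqrt{29}}{15} + 3120 = 3120 + \frac{91 i \sqrt{29}}{15}$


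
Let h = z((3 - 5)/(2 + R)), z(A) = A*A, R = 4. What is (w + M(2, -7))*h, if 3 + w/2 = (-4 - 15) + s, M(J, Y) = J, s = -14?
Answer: -70/9 ≈ -7.7778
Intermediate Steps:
w = -72 (w = -6 + 2*((-4 - 15) - 14) = -6 + 2*(-19 - 14) = -6 + 2*(-33) = -6 - 66 = -72)
z(A) = A²
h = ⅑ (h = ((3 - 5)/(2 + 4))² = (-2/6)² = (-2*⅙)² = (-⅓)² = ⅑ ≈ 0.11111)
(w + M(2, -7))*h = (-72 + 2)*(⅑) = -70*⅑ = -70/9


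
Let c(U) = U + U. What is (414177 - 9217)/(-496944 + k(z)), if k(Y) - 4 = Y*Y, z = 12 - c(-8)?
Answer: -101240/124039 ≈ -0.81619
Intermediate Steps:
c(U) = 2*U
z = 28 (z = 12 - 2*(-8) = 12 - 1*(-16) = 12 + 16 = 28)
k(Y) = 4 + Y² (k(Y) = 4 + Y*Y = 4 + Y²)
(414177 - 9217)/(-496944 + k(z)) = (414177 - 9217)/(-496944 + (4 + 28²)) = 404960/(-496944 + (4 + 784)) = 404960/(-496944 + 788) = 404960/(-496156) = 404960*(-1/496156) = -101240/124039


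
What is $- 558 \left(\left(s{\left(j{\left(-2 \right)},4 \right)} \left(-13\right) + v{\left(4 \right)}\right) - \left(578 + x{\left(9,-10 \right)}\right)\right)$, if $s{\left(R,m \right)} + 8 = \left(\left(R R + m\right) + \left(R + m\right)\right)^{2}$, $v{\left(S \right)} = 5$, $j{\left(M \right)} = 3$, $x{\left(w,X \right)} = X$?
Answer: $3157722$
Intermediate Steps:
$s{\left(R,m \right)} = -8 + \left(R + R^{2} + 2 m\right)^{2}$ ($s{\left(R,m \right)} = -8 + \left(\left(R R + m\right) + \left(R + m\right)\right)^{2} = -8 + \left(\left(R^{2} + m\right) + \left(R + m\right)\right)^{2} = -8 + \left(\left(m + R^{2}\right) + \left(R + m\right)\right)^{2} = -8 + \left(R + R^{2} + 2 m\right)^{2}$)
$- 558 \left(\left(s{\left(j{\left(-2 \right)},4 \right)} \left(-13\right) + v{\left(4 \right)}\right) - \left(578 + x{\left(9,-10 \right)}\right)\right) = - 558 \left(\left(\left(-8 + \left(3 + 3^{2} + 2 \cdot 4\right)^{2}\right) \left(-13\right) + 5\right) - 568\right) = - 558 \left(\left(\left(-8 + \left(3 + 9 + 8\right)^{2}\right) \left(-13\right) + 5\right) + \left(-578 + 10\right)\right) = - 558 \left(\left(\left(-8 + 20^{2}\right) \left(-13\right) + 5\right) - 568\right) = - 558 \left(\left(\left(-8 + 400\right) \left(-13\right) + 5\right) - 568\right) = - 558 \left(\left(392 \left(-13\right) + 5\right) - 568\right) = - 558 \left(\left(-5096 + 5\right) - 568\right) = - 558 \left(-5091 - 568\right) = \left(-558\right) \left(-5659\right) = 3157722$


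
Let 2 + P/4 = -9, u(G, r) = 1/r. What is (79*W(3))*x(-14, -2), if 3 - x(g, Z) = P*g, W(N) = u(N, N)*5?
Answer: -242135/3 ≈ -80712.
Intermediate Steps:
P = -44 (P = -8 + 4*(-9) = -8 - 36 = -44)
W(N) = 5/N
x(g, Z) = 3 + 44*g (x(g, Z) = 3 - (-44)*g = 3 + 44*g)
(79*W(3))*x(-14, -2) = (79*(5/3))*(3 + 44*(-14)) = (79*(5*(⅓)))*(3 - 616) = (79*(5/3))*(-613) = (395/3)*(-613) = -242135/3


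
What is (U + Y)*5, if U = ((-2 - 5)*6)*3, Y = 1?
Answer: -625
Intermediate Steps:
U = -126 (U = -7*6*3 = -42*3 = -126)
(U + Y)*5 = (-126 + 1)*5 = -125*5 = -625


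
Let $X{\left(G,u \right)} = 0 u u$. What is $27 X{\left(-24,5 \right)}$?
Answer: $0$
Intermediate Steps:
$X{\left(G,u \right)} = 0$ ($X{\left(G,u \right)} = 0 u = 0$)
$27 X{\left(-24,5 \right)} = 27 \cdot 0 = 0$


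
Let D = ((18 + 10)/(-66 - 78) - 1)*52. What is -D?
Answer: 559/9 ≈ 62.111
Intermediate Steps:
D = -559/9 (D = (28/(-144) - 1)*52 = (28*(-1/144) - 1)*52 = (-7/36 - 1)*52 = -43/36*52 = -559/9 ≈ -62.111)
-D = -1*(-559/9) = 559/9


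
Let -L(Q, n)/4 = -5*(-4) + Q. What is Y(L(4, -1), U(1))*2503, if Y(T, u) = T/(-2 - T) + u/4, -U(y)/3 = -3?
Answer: 578193/188 ≈ 3075.5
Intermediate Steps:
U(y) = 9 (U(y) = -3*(-3) = 9)
L(Q, n) = -80 - 4*Q (L(Q, n) = -4*(-5*(-4) + Q) = -4*(20 + Q) = -80 - 4*Q)
Y(T, u) = u/4 + T/(-2 - T) (Y(T, u) = T/(-2 - T) + u*(¼) = T/(-2 - T) + u/4 = u/4 + T/(-2 - T))
Y(L(4, -1), U(1))*2503 = (((½)*9 - (-80 - 4*4) + (¼)*(-80 - 4*4)*9)/(2 + (-80 - 4*4)))*2503 = ((9/2 - (-80 - 16) + (¼)*(-80 - 16)*9)/(2 + (-80 - 16)))*2503 = ((9/2 - 1*(-96) + (¼)*(-96)*9)/(2 - 96))*2503 = ((9/2 + 96 - 216)/(-94))*2503 = -1/94*(-231/2)*2503 = (231/188)*2503 = 578193/188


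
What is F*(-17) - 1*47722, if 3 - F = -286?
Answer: -52635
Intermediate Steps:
F = 289 (F = 3 - 1*(-286) = 3 + 286 = 289)
F*(-17) - 1*47722 = 289*(-17) - 1*47722 = -4913 - 47722 = -52635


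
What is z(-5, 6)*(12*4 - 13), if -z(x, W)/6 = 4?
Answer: -840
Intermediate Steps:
z(x, W) = -24 (z(x, W) = -6*4 = -24)
z(-5, 6)*(12*4 - 13) = -24*(12*4 - 13) = -24*(48 - 13) = -24*35 = -840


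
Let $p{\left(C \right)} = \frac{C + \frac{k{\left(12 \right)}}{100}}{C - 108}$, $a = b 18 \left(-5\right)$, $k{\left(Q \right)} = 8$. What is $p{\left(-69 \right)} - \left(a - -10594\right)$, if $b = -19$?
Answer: $- \frac{54443477}{4425} \approx -12304.0$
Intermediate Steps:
$a = 1710$ ($a = \left(-19\right) 18 \left(-5\right) = \left(-342\right) \left(-5\right) = 1710$)
$p{\left(C \right)} = \frac{\frac{2}{25} + C}{-108 + C}$ ($p{\left(C \right)} = \frac{C + \frac{8}{100}}{C - 108} = \frac{C + 8 \cdot \frac{1}{100}}{-108 + C} = \frac{C + \frac{2}{25}}{-108 + C} = \frac{\frac{2}{25} + C}{-108 + C}$)
$p{\left(-69 \right)} - \left(a - -10594\right) = \frac{\frac{2}{25} - 69}{-108 - 69} - \left(1710 - -10594\right) = \frac{1}{-177} \left(- \frac{1723}{25}\right) - \left(1710 + 10594\right) = \left(- \frac{1}{177}\right) \left(- \frac{1723}{25}\right) - 12304 = \frac{1723}{4425} - 12304 = - \frac{54443477}{4425}$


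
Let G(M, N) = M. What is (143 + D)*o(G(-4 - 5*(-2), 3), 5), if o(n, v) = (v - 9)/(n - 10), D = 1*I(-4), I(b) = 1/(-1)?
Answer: 142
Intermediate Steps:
I(b) = -1
D = -1 (D = 1*(-1) = -1)
o(n, v) = (-9 + v)/(-10 + n)
(143 + D)*o(G(-4 - 5*(-2), 3), 5) = (143 - 1)*((-9 + 5)/(-10 + (-4 - 5*(-2)))) = 142*(-4/(-10 + (-4 + 10))) = 142*(-4/(-10 + 6)) = 142*(-4/(-4)) = 142*(-1/4*(-4)) = 142*1 = 142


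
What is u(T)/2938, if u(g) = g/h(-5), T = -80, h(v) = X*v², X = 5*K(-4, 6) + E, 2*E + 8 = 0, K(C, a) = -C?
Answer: -1/14690 ≈ -6.8074e-5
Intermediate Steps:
E = -4 (E = -4 + (½)*0 = -4 + 0 = -4)
X = 16 (X = 5*(-1*(-4)) - 4 = 5*4 - 4 = 20 - 4 = 16)
h(v) = 16*v²
u(g) = g/400 (u(g) = g/((16*(-5)²)) = g/((16*25)) = g/400)
u(T)/2938 = ((1/400)*(-80))/2938 = -⅕*1/2938 = -1/14690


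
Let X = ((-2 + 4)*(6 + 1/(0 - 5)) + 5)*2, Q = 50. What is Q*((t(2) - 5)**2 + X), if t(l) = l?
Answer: 2110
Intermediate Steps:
X = 166/5 (X = (2*(6 + 1/(-5)) + 5)*2 = (2*(6 - 1/5) + 5)*2 = (2*(29/5) + 5)*2 = (58/5 + 5)*2 = (83/5)*2 = 166/5 ≈ 33.200)
Q*((t(2) - 5)**2 + X) = 50*((2 - 5)**2 + 166/5) = 50*((-3)**2 + 166/5) = 50*(9 + 166/5) = 50*(211/5) = 2110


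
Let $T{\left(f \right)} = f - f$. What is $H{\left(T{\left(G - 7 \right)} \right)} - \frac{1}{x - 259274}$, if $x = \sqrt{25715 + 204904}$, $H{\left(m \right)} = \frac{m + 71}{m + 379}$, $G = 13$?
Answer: $\frac{4772915393293}{25477432277203} + \frac{\sqrt{230619}}{67222776457} \approx 0.18734$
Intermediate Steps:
$T{\left(f \right)} = 0$
$H{\left(m \right)} = \frac{71 + m}{379 + m}$
$x = \sqrt{230619} \approx 480.23$
$H{\left(T{\left(G - 7 \right)} \right)} - \frac{1}{x - 259274} = \frac{71 + 0}{379 + 0} - \frac{1}{\sqrt{230619} - 259274} = \frac{1}{379} \cdot 71 - \frac{1}{-259274 + \sqrt{230619}} = \frac{71}{379} - \frac{1}{-259274 + \sqrt{230619}}$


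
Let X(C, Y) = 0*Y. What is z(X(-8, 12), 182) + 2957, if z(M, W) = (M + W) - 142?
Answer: 2997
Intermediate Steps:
X(C, Y) = 0
z(M, W) = -142 + M + W
z(X(-8, 12), 182) + 2957 = (-142 + 0 + 182) + 2957 = 40 + 2957 = 2997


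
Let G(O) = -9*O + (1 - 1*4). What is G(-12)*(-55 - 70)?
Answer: -13125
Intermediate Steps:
G(O) = -3 - 9*O (G(O) = -9*O + (1 - 4) = -9*O - 3 = -3 - 9*O)
G(-12)*(-55 - 70) = (-3 - 9*(-12))*(-55 - 70) = (-3 + 108)*(-125) = 105*(-125) = -13125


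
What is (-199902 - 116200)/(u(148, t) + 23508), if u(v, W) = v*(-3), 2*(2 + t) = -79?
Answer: -158051/11532 ≈ -13.705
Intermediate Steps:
t = -83/2 (t = -2 + (½)*(-79) = -2 - 79/2 = -83/2 ≈ -41.500)
u(v, W) = -3*v
(-199902 - 116200)/(u(148, t) + 23508) = (-199902 - 116200)/(-3*148 + 23508) = -316102/(-444 + 23508) = -316102/23064 = -316102*1/23064 = -158051/11532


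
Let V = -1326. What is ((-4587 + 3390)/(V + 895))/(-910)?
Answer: -171/56030 ≈ -0.0030519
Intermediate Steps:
((-4587 + 3390)/(V + 895))/(-910) = ((-4587 + 3390)/(-1326 + 895))/(-910) = -1197/(-431)*(-1/910) = -1197*(-1/431)*(-1/910) = (1197/431)*(-1/910) = -171/56030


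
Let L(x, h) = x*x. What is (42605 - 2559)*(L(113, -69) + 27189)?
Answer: 1600158068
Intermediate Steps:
L(x, h) = x**2
(42605 - 2559)*(L(113, -69) + 27189) = (42605 - 2559)*(113**2 + 27189) = 40046*(12769 + 27189) = 40046*39958 = 1600158068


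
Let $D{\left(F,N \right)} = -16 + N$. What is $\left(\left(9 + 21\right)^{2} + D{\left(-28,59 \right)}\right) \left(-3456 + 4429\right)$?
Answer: $917539$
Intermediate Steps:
$\left(\left(9 + 21\right)^{2} + D{\left(-28,59 \right)}\right) \left(-3456 + 4429\right) = \left(\left(9 + 21\right)^{2} + \left(-16 + 59\right)\right) \left(-3456 + 4429\right) = \left(30^{2} + 43\right) 973 = \left(900 + 43\right) 973 = 943 \cdot 973 = 917539$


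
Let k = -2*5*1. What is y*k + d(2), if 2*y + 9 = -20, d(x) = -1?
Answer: 144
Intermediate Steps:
y = -29/2 (y = -9/2 + (½)*(-20) = -9/2 - 10 = -29/2 ≈ -14.500)
k = -10 (k = -10*1 = -10)
y*k + d(2) = -29/2*(-10) - 1 = 145 - 1 = 144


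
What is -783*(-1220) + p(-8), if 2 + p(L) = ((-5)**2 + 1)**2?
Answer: 955934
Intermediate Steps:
p(L) = 674 (p(L) = -2 + ((-5)**2 + 1)**2 = -2 + (25 + 1)**2 = -2 + 26**2 = -2 + 676 = 674)
-783*(-1220) + p(-8) = -783*(-1220) + 674 = 955260 + 674 = 955934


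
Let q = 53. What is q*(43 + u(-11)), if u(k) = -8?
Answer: 1855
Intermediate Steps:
q*(43 + u(-11)) = 53*(43 - 8) = 53*35 = 1855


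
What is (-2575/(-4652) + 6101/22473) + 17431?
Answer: 1822399616503/104544396 ≈ 17432.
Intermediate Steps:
(-2575/(-4652) + 6101/22473) + 17431 = (-2575*(-1/4652) + 6101*(1/22473)) + 17431 = (2575/4652 + 6101/22473) + 17431 = 86249827/104544396 + 17431 = 1822399616503/104544396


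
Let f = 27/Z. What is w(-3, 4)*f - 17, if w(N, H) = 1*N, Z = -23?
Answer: -310/23 ≈ -13.478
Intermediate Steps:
f = -27/23 (f = 27/(-23) = 27*(-1/23) = -27/23 ≈ -1.1739)
w(N, H) = N
w(-3, 4)*f - 17 = -3*(-27/23) - 17 = 81/23 - 17 = -310/23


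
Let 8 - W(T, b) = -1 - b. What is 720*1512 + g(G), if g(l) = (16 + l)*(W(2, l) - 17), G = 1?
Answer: 1088521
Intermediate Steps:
W(T, b) = 9 + b (W(T, b) = 8 - (-1 - b) = 8 + (1 + b) = 9 + b)
g(l) = (-8 + l)*(16 + l) (g(l) = (16 + l)*((9 + l) - 17) = (16 + l)*(-8 + l) = (-8 + l)*(16 + l))
720*1512 + g(G) = 720*1512 + (-128 - 1*1 + 1*(9 + 1)) = 1088640 + (-128 - 1 + 1*10) = 1088640 + (-128 - 1 + 10) = 1088640 - 119 = 1088521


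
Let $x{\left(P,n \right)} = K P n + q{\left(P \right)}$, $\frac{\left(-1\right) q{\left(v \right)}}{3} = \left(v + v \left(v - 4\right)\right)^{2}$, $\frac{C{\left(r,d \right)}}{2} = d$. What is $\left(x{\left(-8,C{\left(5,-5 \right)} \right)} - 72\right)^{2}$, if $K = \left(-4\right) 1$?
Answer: $558093376$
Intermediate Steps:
$K = -4$
$C{\left(r,d \right)} = 2 d$
$q{\left(v \right)} = - 3 \left(v + v \left(-4 + v\right)\right)^{2}$ ($q{\left(v \right)} = - 3 \left(v + v \left(v - 4\right)\right)^{2} = - 3 \left(v + v \left(-4 + v\right)\right)^{2}$)
$x{\left(P,n \right)} = - 4 P n - 3 P^{2} \left(-3 + P\right)^{2}$
$\left(x{\left(-8,C{\left(5,-5 \right)} \right)} - 72\right)^{2} = \left(- 8 \left(- 4 \cdot 2 \left(-5\right) - - 24 \left(-3 - 8\right)^{2}\right) - 72\right)^{2} = \left(- 8 \left(\left(-4\right) \left(-10\right) - - 24 \left(-11\right)^{2}\right) - 72\right)^{2} = \left(- 8 \left(40 - \left(-24\right) 121\right) - 72\right)^{2} = \left(- 8 \left(40 + 2904\right) - 72\right)^{2} = \left(\left(-8\right) 2944 - 72\right)^{2} = \left(-23552 - 72\right)^{2} = \left(-23624\right)^{2} = 558093376$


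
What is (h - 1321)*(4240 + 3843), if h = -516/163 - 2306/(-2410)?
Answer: -2100755986648/196415 ≈ -1.0695e+7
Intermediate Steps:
h = -433841/196415 (h = -516*1/163 - 2306*(-1/2410) = -516/163 + 1153/1205 = -433841/196415 ≈ -2.2088)
(h - 1321)*(4240 + 3843) = (-433841/196415 - 1321)*(4240 + 3843) = -259898056/196415*8083 = -2100755986648/196415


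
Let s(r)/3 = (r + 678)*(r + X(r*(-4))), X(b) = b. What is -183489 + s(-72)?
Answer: 209199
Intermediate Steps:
s(r) = -9*r*(678 + r) (s(r) = 3*((r + 678)*(r + r*(-4))) = 3*((678 + r)*(r - 4*r)) = 3*((678 + r)*(-3*r)) = 3*(-3*r*(678 + r)) = -9*r*(678 + r))
-183489 + s(-72) = -183489 + 9*(-72)*(-678 - 1*(-72)) = -183489 + 9*(-72)*(-678 + 72) = -183489 + 9*(-72)*(-606) = -183489 + 392688 = 209199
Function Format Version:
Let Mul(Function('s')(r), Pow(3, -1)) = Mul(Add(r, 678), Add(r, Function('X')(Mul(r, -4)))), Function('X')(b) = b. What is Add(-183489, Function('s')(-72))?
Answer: 209199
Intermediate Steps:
Function('s')(r) = Mul(-9, r, Add(678, r)) (Function('s')(r) = Mul(3, Mul(Add(r, 678), Add(r, Mul(r, -4)))) = Mul(3, Mul(Add(678, r), Add(r, Mul(-4, r)))) = Mul(3, Mul(Add(678, r), Mul(-3, r))) = Mul(3, Mul(-3, r, Add(678, r))) = Mul(-9, r, Add(678, r)))
Add(-183489, Function('s')(-72)) = Add(-183489, Mul(9, -72, Add(-678, Mul(-1, -72)))) = Add(-183489, Mul(9, -72, Add(-678, 72))) = Add(-183489, Mul(9, -72, -606)) = Add(-183489, 392688) = 209199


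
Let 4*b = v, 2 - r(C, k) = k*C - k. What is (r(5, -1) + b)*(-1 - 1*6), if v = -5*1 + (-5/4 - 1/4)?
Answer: -245/8 ≈ -30.625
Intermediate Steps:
v = -13/2 (v = -5 + (-5*1/4 - 1*1/4) = -5 + (-5/4 - 1/4) = -5 - 3/2 = -13/2 ≈ -6.5000)
r(C, k) = 2 + k - C*k (r(C, k) = 2 - (k*C - k) = 2 - (C*k - k) = 2 - (-k + C*k) = 2 + (k - C*k) = 2 + k - C*k)
b = -13/8 (b = (1/4)*(-13/2) = -13/8 ≈ -1.6250)
(r(5, -1) + b)*(-1 - 1*6) = ((2 - 1 - 1*5*(-1)) - 13/8)*(-1 - 1*6) = ((2 - 1 + 5) - 13/8)*(-1 - 6) = (6 - 13/8)*(-7) = (35/8)*(-7) = -245/8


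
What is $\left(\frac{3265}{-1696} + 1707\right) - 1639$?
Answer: $\frac{112063}{1696} \approx 66.075$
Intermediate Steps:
$\left(\frac{3265}{-1696} + 1707\right) - 1639 = \left(3265 \left(- \frac{1}{1696}\right) + 1707\right) - 1639 = \left(- \frac{3265}{1696} + 1707\right) - 1639 = \frac{2891807}{1696} - 1639 = \frac{112063}{1696}$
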